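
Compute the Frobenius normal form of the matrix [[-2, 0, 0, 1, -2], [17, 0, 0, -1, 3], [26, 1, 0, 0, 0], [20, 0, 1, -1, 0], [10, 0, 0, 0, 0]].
R = [[0, 0, 0, 0, 10], [1, 0, 0, 0, 15], [0, 1, 0, 0, 5], [0, 0, 1, 0, -2], [0, 0, 0, 1, -3]]

The invariant factors of A (the non-unit diagonal entries of the Smith normal form of xI - A over ℚ[x]) are (x + 1)(x + 2)(x^3 - 5), each dividing the next. The characteristic polynomial is their product, (x + 1)(x + 2)(x^3 - 5).

The rational canonical form is the block-diagonal matrix of companion matrices C(f_i):
R = [[0, 0, 0, 0, 10], [1, 0, 0, 0, 15], [0, 1, 0, 0, 5], [0, 0, 1, 0, -2], [0, 0, 0, 1, -3]].

Note the characteristic polynomial does not split into linear factors over ℚ, so A has no Jordan form over ℚ; the rational canonical form exists over any field.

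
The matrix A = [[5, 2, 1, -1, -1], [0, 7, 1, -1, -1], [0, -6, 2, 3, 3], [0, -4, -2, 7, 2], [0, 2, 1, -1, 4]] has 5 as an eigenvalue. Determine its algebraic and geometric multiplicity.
The characteristic polynomial is (x - 5)^5, so the factor x - 5 appears with exponent 5: the algebraic multiplicity is 5.

rank(A - 5I) = 1, so the eigenspace has dimension 5 - 1 = 4: the geometric multiplicity is 4.

Since 4 < 5, A is not diagonalizable.

algebraic multiplicity 5, geometric multiplicity 4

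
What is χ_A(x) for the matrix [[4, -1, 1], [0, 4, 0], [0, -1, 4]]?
xI - A = [[x - 4, 1, -1], [0, x - 4, 0], [0, 1, x - 4]].

Expanding det(xI - A) along the first row:
det(xI - A) = + (x - 4)·det([[x - 4, 0], [1, x - 4]]) - (1)·det([[0, 0], [0, x - 4]]) + (-1)·det([[0, x - 4], [0, 1]]).

Evaluating gives χ_A(x) = x^3 - 12x^2 + 48x - 64 = (x - 4)^3.

χ_A(x) = (x - 4)^3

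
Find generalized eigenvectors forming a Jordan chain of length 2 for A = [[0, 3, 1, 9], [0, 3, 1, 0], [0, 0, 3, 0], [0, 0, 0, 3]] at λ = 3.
v_1 = [[0, 0, 1, 0]]^T, v_2 = [[1, 1, 0, 0]]^T

We seek v_1 ∈ ker((A - 3I)^2) \ ker(A - 3I), then set v_{i+1} = (A - 3I) v_i.

One such chain is v_1 = [[0, 0, 1, 0]]^T, v_2 = [[1, 1, 0, 0]]^T. Check: (A - 3I) v_2 = [[0, 0, 0, 0]]^T = 0.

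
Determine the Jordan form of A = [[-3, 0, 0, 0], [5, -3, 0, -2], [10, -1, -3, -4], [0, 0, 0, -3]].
J = [[-3, 1, 0, 0], [0, -3, 1, 0], [0, 0, -3, 0], [0, 0, 0, -3]]

The characteristic polynomial is det(xI - A) = (x + 3)^4, so the eigenvalues are -3 (algebraic multiplicity 4).

For λ = -3: rank(A + 3I) = 2, rank((A + 3I)^2) = 1, rank((A + 3I)^3) = 0. The eigenspace has dimension 4 - 2 = 2, so there are 2 Jordan blocks; the rank sequence gives block sizes [3, 1].

Assembling the blocks gives the Jordan form J above.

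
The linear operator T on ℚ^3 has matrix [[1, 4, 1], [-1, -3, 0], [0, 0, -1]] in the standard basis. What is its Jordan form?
The characteristic polynomial is det(xI - A) = (x + 1)^3, so the eigenvalues are -1 (algebraic multiplicity 3).

For λ = -1: rank(A + I) = 2, rank((A + I)^2) = 1, rank((A + I)^3) = 0. The eigenspace has dimension 3 - 2 = 1, so there is 1 Jordan block; the rank sequence gives block sizes [3].

Assembling the blocks gives the Jordan form J above.

J = [[-1, 1, 0], [0, -1, 1], [0, 0, -1]]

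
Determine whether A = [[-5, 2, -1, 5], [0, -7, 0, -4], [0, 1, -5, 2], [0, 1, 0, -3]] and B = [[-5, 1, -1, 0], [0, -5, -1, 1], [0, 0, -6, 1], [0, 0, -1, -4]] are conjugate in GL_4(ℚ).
Two matrices over a field are similar if and only if they have the same invariant factors.

Both A and B have characteristic polynomial (x + 5)^4 and minimal polynomial (x + 5)^2. Computing further, both have invariant factors (x + 5)^2, (x + 5)^2. Hence A and B are similar.

Yes.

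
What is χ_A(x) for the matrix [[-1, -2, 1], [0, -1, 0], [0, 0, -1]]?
xI - A = [[x + 1, 2, -1], [0, x + 1, 0], [0, 0, x + 1]].

Expanding det(xI - A) along the first row:
det(xI - A) = + (x + 1)·det([[x + 1, 0], [0, x + 1]]) - (2)·det([[0, 0], [0, x + 1]]) + (-1)·det([[0, x + 1], [0, 0]]).

Evaluating gives χ_A(x) = x^3 + 3x^2 + 3x + 1 = (x + 1)^3.

χ_A(x) = (x + 1)^3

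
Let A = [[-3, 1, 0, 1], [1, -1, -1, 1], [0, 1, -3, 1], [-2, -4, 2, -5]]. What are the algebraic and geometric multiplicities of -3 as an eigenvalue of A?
algebraic multiplicity 4, geometric multiplicity 2

The characteristic polynomial is (x + 3)^4, so the factor x + 3 appears with exponent 4: the algebraic multiplicity is 4.

rank(A + 3I) = 2, so the eigenspace has dimension 4 - 2 = 2: the geometric multiplicity is 2.

Since 2 < 4, A is not diagonalizable.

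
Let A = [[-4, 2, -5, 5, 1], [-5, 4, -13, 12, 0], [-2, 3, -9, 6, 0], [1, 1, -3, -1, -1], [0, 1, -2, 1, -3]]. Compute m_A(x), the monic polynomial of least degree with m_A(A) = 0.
The characteristic polynomial factors as (x + 2)^4(x + 5). The minimal polynomial is ∏(x - λ)^{k_λ} where k_λ is the size of the largest Jordan block at λ.

For λ = -5: rank(A + 5I) = 4, and the largest Jordan block has size 1 (the smallest k with rank((A + 5I)^k) = rank((A + 5I)^(k+1))).
For λ = -2: rank(A + 2I) = 3, and the largest Jordan block has size 3 (the smallest k with rank((A + 2I)^k) = rank((A + 2I)^(k+1))).

So m_A(x) = (x + 2)^3(x + 5).

m_A(x) = (x + 2)^3(x + 5)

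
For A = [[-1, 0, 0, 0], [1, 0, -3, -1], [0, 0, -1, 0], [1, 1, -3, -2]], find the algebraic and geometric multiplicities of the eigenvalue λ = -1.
The characteristic polynomial is (x + 1)^4, so the factor x + 1 appears with exponent 4: the algebraic multiplicity is 4.

rank(A + I) = 1, so the eigenspace has dimension 4 - 1 = 3: the geometric multiplicity is 3.

Since 3 < 4, A is not diagonalizable.

algebraic multiplicity 4, geometric multiplicity 3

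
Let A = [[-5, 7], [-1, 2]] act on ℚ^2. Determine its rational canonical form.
R = [[0, 3], [1, -3]]

The invariant factors of A (the non-unit diagonal entries of the Smith normal form of xI - A over ℚ[x]) are x^2 + 3x - 3, each dividing the next. The characteristic polynomial is their product, x^2 + 3x - 3.

The rational canonical form is the block-diagonal matrix of companion matrices C(f_i):
R = [[0, 3], [1, -3]].

Note the characteristic polynomial does not split into linear factors over ℚ, so A has no Jordan form over ℚ; the rational canonical form exists over any field.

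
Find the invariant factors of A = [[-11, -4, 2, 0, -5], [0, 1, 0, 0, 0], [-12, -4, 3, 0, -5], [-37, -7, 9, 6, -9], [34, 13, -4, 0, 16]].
The Jordan structure of A has elementary divisors (x - 1)^2, (x - 1), (x - 6)^2. Arranging the block sizes at each eigenvalue in decreasing order and taking row products gives the invariant factors.

Invariant factors (smallest first, each dividing the next): x - 1, (x - 6)^2(x - 1)^2.

Check: the last factor (x - 6)^2(x - 1)^2 is the minimal polynomial, and the product (x - 6)^2(x - 1)^3 is the characteristic polynomial.

x - 1, (x - 6)^2(x - 1)^2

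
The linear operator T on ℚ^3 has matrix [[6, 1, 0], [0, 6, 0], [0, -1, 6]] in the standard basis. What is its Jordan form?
J = [[6, 1, 0], [0, 6, 0], [0, 0, 6]]

The characteristic polynomial is det(xI - A) = (x - 6)^3, so the eigenvalues are 6 (algebraic multiplicity 3).

For λ = 6: rank(A - 6I) = 1, rank((A - 6I)^2) = 0. The eigenspace has dimension 3 - 1 = 2, so there are 2 Jordan blocks; the rank sequence gives block sizes [2, 1].

Assembling the blocks gives the Jordan form J above.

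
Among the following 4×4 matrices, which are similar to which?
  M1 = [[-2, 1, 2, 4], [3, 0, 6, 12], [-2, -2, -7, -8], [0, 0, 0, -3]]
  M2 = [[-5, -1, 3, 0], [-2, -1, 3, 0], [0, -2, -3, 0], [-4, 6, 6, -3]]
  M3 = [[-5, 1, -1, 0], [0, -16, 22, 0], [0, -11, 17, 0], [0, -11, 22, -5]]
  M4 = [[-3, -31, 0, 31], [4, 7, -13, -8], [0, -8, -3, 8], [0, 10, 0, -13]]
3 classes: {M1}, {M2, M4}, {M3}

Characteristic polynomials: χ_{M1} = (x + 3)^4, χ_{M2} = (x + 3)^4, χ_{M3} = (x - 6)(x + 5)^3, χ_{M4} = (x + 3)^4.

{M1}: invariant factors x + 3, x + 3, (x + 3)^2.

{M2, M4}: invariant factors x + 3, (x + 3)^3.

{M3}: invariant factors x + 5, (x - 6)(x + 5)^2.

Matrices are similar if and only if their invariant-factor lists agree; the partition into similarity classes is {M1}, {M2, M4}, {M3}.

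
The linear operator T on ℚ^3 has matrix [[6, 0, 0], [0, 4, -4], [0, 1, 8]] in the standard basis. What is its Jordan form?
The characteristic polynomial is det(xI - A) = (x - 6)^3, so the eigenvalues are 6 (algebraic multiplicity 3).

For λ = 6: rank(A - 6I) = 1, rank((A - 6I)^2) = 0. The eigenspace has dimension 3 - 1 = 2, so there are 2 Jordan blocks; the rank sequence gives block sizes [2, 1].

Assembling the blocks gives the Jordan form J above.

J = [[6, 1, 0], [0, 6, 0], [0, 0, 6]]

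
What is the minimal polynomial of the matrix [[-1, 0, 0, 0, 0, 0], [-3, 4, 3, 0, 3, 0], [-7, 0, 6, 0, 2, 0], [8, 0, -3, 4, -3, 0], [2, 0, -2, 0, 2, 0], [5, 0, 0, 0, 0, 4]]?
The characteristic polynomial factors as (x - 4)^5(x + 1). The minimal polynomial is ∏(x - λ)^{k_λ} where k_λ is the size of the largest Jordan block at λ.

For λ = -1: rank(A + I) = 5, and the largest Jordan block has size 1 (the smallest k with rank((A + I)^k) = rank((A + I)^(k+1))).
For λ = 4: rank(A - 4I) = 2, and the largest Jordan block has size 2 (the smallest k with rank((A - 4I)^k) = rank((A - 4I)^(k+1))).

So m_A(x) = (x - 4)^2(x + 1).

m_A(x) = (x - 4)^2(x + 1)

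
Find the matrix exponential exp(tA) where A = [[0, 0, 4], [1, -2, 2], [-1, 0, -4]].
e^{tA} = [[(2*t + 1)*e^{-2*t}, 0, 4*t*e^{-2*t}], [t*e^{-2*t}, e^{-2*t}, 2*t*e^{-2*t}], [-t*e^{-2*t}, 0, (1 - 2*t)*e^{-2*t}]]

A has Jordan form J = [[-2, 1, 0], [0, -2, 0], [0, 0, -2]] with A = PJP^{-1}, so e^{tA} = P e^{tJ} P^{-1}.

For a Jordan block J_k(λ), e^{tJ_k(λ)} = e^{λt} · (I + tN + t^2 N^2/2! + ... + t^{k-1} N^{k-1}/(k-1)!) where N is the nilpotent superdiagonal part.

Assembling the blocks and conjugating back gives the entries of e^{tA} as shown above.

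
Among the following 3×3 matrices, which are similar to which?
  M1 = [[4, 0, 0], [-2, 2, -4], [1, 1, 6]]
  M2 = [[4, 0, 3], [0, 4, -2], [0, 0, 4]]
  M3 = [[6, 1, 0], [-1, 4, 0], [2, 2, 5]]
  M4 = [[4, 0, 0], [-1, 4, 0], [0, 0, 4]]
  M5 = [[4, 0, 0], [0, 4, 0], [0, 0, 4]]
3 classes: {M1, M2, M4}, {M3}, {M5}

Characteristic polynomials: χ_{M1} = (x - 4)^3, χ_{M2} = (x - 4)^3, χ_{M3} = (x - 5)^3, χ_{M4} = (x - 4)^3, χ_{M5} = (x - 4)^3.

{M1, M2, M4}: invariant factors x - 4, (x - 4)^2.

{M3}: invariant factors x - 5, (x - 5)^2.

{M5}: invariant factors x - 4, x - 4, x - 4.

Matrices are similar if and only if their invariant-factor lists agree; the partition into similarity classes is {M1, M2, M4}, {M3}, {M5}.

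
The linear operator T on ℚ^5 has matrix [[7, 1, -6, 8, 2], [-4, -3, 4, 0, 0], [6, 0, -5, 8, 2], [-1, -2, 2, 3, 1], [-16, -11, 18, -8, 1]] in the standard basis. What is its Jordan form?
The characteristic polynomial is det(xI - A) = (x - 3)^2(x + 1)^3, so the eigenvalues are -1 (algebraic multiplicity 3), 3 (algebraic multiplicity 2).

For λ = -1: rank(A + I) = 3, rank((A + I)^2) = 2. The eigenspace has dimension 5 - 3 = 2, so there are 2 Jordan blocks; the rank sequence gives block sizes [2, 1].

For λ = 3: rank(A - 3I) = 4, rank((A - 3I)^2) = 3. The eigenspace has dimension 5 - 4 = 1, so there is 1 Jordan block; the rank sequence gives block sizes [2].

Assembling the blocks gives the Jordan form J above.

J = [[-1, 1, 0, 0, 0], [0, -1, 0, 0, 0], [0, 0, -1, 0, 0], [0, 0, 0, 3, 1], [0, 0, 0, 0, 3]]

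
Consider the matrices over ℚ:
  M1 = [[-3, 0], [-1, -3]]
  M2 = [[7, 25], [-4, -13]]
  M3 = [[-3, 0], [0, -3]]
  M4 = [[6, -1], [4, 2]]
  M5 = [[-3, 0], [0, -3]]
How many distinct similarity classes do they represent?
Characteristic polynomials: χ_{M1} = (x + 3)^2, χ_{M2} = (x + 3)^2, χ_{M3} = (x + 3)^2, χ_{M4} = (x - 4)^2, χ_{M5} = (x + 3)^2.

{M1, M2}: invariant factors (x + 3)^2.

{M3, M5}: invariant factors x + 3, x + 3.

{M4}: invariant factors (x - 4)^2.

Matrices are similar if and only if their invariant-factor lists agree; the partition into similarity classes is {M1, M2}, {M3, M5}, {M4}.

3 classes: {M1, M2}, {M3, M5}, {M4}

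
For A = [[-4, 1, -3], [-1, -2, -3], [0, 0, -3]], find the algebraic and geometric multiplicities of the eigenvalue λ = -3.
The characteristic polynomial is (x + 3)^3, so the factor x + 3 appears with exponent 3: the algebraic multiplicity is 3.

rank(A + 3I) = 1, so the eigenspace has dimension 3 - 1 = 2: the geometric multiplicity is 2.

Since 2 < 3, A is not diagonalizable.

algebraic multiplicity 3, geometric multiplicity 2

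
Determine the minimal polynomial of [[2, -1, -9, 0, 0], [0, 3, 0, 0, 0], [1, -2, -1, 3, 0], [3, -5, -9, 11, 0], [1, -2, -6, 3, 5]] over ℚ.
The characteristic polynomial factors as (x - 5)^3(x - 3)(x - 2). The minimal polynomial is ∏(x - λ)^{k_λ} where k_λ is the size of the largest Jordan block at λ.

For λ = 2: rank(A - 2I) = 4, and the largest Jordan block has size 1 (the smallest k with rank((A - 2I)^k) = rank((A - 2I)^(k+1))).
For λ = 3: rank(A - 3I) = 4, and the largest Jordan block has size 1 (the smallest k with rank((A - 3I)^k) = rank((A - 3I)^(k+1))).
For λ = 5: rank(A - 5I) = 3, and the largest Jordan block has size 2 (the smallest k with rank((A - 5I)^k) = rank((A - 5I)^(k+1))).

So m_A(x) = (x - 5)^2(x - 3)(x - 2).

m_A(x) = (x - 5)^2(x - 3)(x - 2)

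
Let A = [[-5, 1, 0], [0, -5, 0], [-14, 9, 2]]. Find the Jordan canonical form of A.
J = [[-5, 1, 0], [0, -5, 0], [0, 0, 2]]

The characteristic polynomial is det(xI - A) = (x - 2)(x + 5)^2, so the eigenvalues are -5 (algebraic multiplicity 2), 2 (algebraic multiplicity 1).

For λ = -5: rank(A + 5I) = 2, rank((A + 5I)^2) = 1. The eigenspace has dimension 3 - 2 = 1, so there is 1 Jordan block; the rank sequence gives block sizes [2].

For λ = 2: algebraic multiplicity 1 gives one 1×1 block.

Assembling the blocks gives the Jordan form J above.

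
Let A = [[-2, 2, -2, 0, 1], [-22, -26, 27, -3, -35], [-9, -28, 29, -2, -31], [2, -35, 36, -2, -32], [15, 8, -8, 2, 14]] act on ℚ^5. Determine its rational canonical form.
The invariant factors of A (the non-unit diagonal entries of the Smith normal form of xI - A over ℚ[x]) are x^2 - 4x - 1, (x - 5)(x^2 - 4x - 1), each dividing the next. The characteristic polynomial is their product, (x - 5)(x^2 - 4x - 1)^2.

The rational canonical form is the block-diagonal matrix of companion matrices C(f_i):
R = [[0, 1, 0, 0, 0], [1, 4, 0, 0, 0], [0, 0, 0, 0, -5], [0, 0, 1, 0, -19], [0, 0, 0, 1, 9]].

Note the characteristic polynomial does not split into linear factors over ℚ, so A has no Jordan form over ℚ; the rational canonical form exists over any field.

R = [[0, 1, 0, 0, 0], [1, 4, 0, 0, 0], [0, 0, 0, 0, -5], [0, 0, 1, 0, -19], [0, 0, 0, 1, 9]]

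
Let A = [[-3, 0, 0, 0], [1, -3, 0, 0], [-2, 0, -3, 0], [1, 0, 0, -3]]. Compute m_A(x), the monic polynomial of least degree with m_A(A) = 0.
The characteristic polynomial factors as (x + 3)^4. The minimal polynomial is ∏(x - λ)^{k_λ} where k_λ is the size of the largest Jordan block at λ.

For λ = -3: rank(A + 3I) = 1, and the largest Jordan block has size 2 (the smallest k with rank((A + 3I)^k) = rank((A + 3I)^(k+1))).

So m_A(x) = (x + 3)^2.

m_A(x) = (x + 3)^2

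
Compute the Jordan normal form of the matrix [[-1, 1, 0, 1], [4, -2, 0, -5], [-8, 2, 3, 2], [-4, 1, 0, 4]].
J = [[-1, 1, 0, 0], [0, -1, 0, 0], [0, 0, 3, 0], [0, 0, 0, 3]]

The characteristic polynomial is det(xI - A) = (x - 3)^2(x + 1)^2, so the eigenvalues are -1 (algebraic multiplicity 2), 3 (algebraic multiplicity 2).

For λ = -1: rank(A + I) = 3, rank((A + I)^2) = 2. The eigenspace has dimension 4 - 3 = 1, so there is 1 Jordan block; the rank sequence gives block sizes [2].

For λ = 3: rank(A - 3I) = 2. The eigenspace has dimension 4 - 2 = 2, so there are 2 Jordan blocks; the rank sequence gives block sizes [1, 1].

Assembling the blocks gives the Jordan form J above.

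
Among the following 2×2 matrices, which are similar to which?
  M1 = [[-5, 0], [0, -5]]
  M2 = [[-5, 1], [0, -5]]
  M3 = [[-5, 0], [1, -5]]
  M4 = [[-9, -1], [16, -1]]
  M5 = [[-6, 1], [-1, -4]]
Characteristic polynomials: χ_{M1} = (x + 5)^2, χ_{M2} = (x + 5)^2, χ_{M3} = (x + 5)^2, χ_{M4} = (x + 5)^2, χ_{M5} = (x + 5)^2.

{M1}: invariant factors x + 5, x + 5.

{M2, M3, M4, M5}: invariant factors (x + 5)^2.

Matrices are similar if and only if their invariant-factor lists agree; the partition into similarity classes is {M1}, {M2, M3, M4, M5}.

2 classes: {M1}, {M2, M3, M4, M5}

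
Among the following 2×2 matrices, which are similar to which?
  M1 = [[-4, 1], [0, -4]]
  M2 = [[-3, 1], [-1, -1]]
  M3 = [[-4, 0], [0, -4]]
3 classes: {M1}, {M2}, {M3}

Characteristic polynomials: χ_{M1} = (x + 4)^2, χ_{M2} = (x + 2)^2, χ_{M3} = (x + 4)^2.

{M1}: invariant factors (x + 4)^2.

{M2}: invariant factors (x + 2)^2.

{M3}: invariant factors x + 4, x + 4.

Matrices are similar if and only if their invariant-factor lists agree; the partition into similarity classes is {M1}, {M2}, {M3}.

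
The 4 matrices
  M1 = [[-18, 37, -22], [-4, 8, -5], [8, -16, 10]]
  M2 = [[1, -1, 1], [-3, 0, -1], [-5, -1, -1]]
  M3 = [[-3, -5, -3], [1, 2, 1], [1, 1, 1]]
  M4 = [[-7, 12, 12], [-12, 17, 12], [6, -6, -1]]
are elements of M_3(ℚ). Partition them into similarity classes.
Characteristic polynomials: χ_{M1} = x^3, χ_{M2} = x^3, χ_{M3} = x^3, χ_{M4} = (x - 5)^2(x + 1).

{M1, M2, M3}: invariant factors x^3.

{M4}: invariant factors x - 5, (x - 5)(x + 1).

Matrices are similar if and only if their invariant-factor lists agree; the partition into similarity classes is {M1, M2, M3}, {M4}.

2 classes: {M1, M2, M3}, {M4}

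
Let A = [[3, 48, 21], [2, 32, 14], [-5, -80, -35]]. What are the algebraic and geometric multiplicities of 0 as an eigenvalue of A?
The characteristic polynomial is x^3, so the factor x appears with exponent 3: the algebraic multiplicity is 3.

rank(A) = 1, so the eigenspace has dimension 3 - 1 = 2: the geometric multiplicity is 2.

Since 2 < 3, A is not diagonalizable.

algebraic multiplicity 3, geometric multiplicity 2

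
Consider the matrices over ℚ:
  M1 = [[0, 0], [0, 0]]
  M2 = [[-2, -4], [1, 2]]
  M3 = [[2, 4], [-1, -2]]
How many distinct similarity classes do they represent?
2 classes: {M1}, {M2, M3}

Characteristic polynomials: χ_{M1} = x^2, χ_{M2} = x^2, χ_{M3} = x^2.

{M1}: invariant factors x, x.

{M2, M3}: invariant factors x^2.

Matrices are similar if and only if their invariant-factor lists agree; the partition into similarity classes is {M1}, {M2, M3}.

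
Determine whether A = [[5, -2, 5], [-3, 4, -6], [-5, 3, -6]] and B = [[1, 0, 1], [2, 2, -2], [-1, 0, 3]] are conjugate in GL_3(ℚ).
trace(A) = 3 but trace(B) = 6. The trace is a similarity invariant, so A and B are not similar.

No.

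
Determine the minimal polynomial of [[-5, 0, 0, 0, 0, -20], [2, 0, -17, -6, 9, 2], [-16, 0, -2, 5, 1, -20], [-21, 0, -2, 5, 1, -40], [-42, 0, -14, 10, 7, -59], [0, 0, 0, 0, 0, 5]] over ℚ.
The characteristic polynomial factors as x^2(x - 5)^3(x + 5). The minimal polynomial is ∏(x - λ)^{k_λ} where k_λ is the size of the largest Jordan block at λ.

For λ = -5: rank(A + 5I) = 5, and the largest Jordan block has size 1 (the smallest k with rank((A + 5I)^k) = rank((A + 5I)^(k+1))).
For λ = 0: rank(A) = 5, and the largest Jordan block has size 2 (the smallest k with rank(A^k) = rank(A^(k+1))).
For λ = 5: rank(A - 5I) = 5, and the largest Jordan block has size 3 (the smallest k with rank((A - 5I)^k) = rank((A - 5I)^(k+1))).

So m_A(x) = x^2(x - 5)^3(x + 5).

m_A(x) = x^2(x - 5)^3(x + 5)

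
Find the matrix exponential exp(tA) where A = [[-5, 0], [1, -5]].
A has Jordan form J = [[-5, 1], [0, -5]] with A = PJP^{-1}, so e^{tA} = P e^{tJ} P^{-1}.

For a Jordan block J_k(λ), e^{tJ_k(λ)} = e^{λt} · (I + tN + t^2 N^2/2! + ... + t^{k-1} N^{k-1}/(k-1)!) where N is the nilpotent superdiagonal part.

Assembling the blocks and conjugating back gives the entries of e^{tA} as shown above.

e^{tA} = [[e^{-5*t}, 0], [t*e^{-5*t}, e^{-5*t}]]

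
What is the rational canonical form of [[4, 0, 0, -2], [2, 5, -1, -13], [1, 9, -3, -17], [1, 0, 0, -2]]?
The invariant factors of A (the non-unit diagonal entries of the Smith normal form of xI - A over ℚ[x]) are x^2 - 2x - 6, x^2 - 2x - 6, each dividing the next. The characteristic polynomial is their product, (x^2 - 2x - 6)^2.

The rational canonical form is the block-diagonal matrix of companion matrices C(f_i):
R = [[0, 6, 0, 0], [1, 2, 0, 0], [0, 0, 0, 6], [0, 0, 1, 2]].

Note the characteristic polynomial does not split into linear factors over ℚ, so A has no Jordan form over ℚ; the rational canonical form exists over any field.

R = [[0, 6, 0, 0], [1, 2, 0, 0], [0, 0, 0, 6], [0, 0, 1, 2]]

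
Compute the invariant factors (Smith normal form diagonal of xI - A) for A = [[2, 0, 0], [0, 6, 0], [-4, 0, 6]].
The Jordan structure of A has elementary divisors (x - 2), (x - 6), (x - 6). Arranging the block sizes at each eigenvalue in decreasing order and taking row products gives the invariant factors.

Invariant factors (smallest first, each dividing the next): x - 6, (x - 6)(x - 2).

Check: the last factor (x - 6)(x - 2) is the minimal polynomial, and the product (x - 6)^2(x - 2) is the characteristic polynomial.

x - 6, (x - 6)(x - 2)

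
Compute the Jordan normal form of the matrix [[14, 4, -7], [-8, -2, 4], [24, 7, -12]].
The characteristic polynomial is det(xI - A) = x^3, so the eigenvalues are 0 (algebraic multiplicity 3).

For λ = 0: rank(A) = 2, rank(A^2) = 1, rank(A^3) = 0. The eigenspace has dimension 3 - 2 = 1, so there is 1 Jordan block; the rank sequence gives block sizes [3].

Assembling the blocks gives the Jordan form J above.

J = [[0, 1, 0], [0, 0, 1], [0, 0, 0]]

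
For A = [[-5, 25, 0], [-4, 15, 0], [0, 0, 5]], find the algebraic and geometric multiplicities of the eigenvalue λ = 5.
algebraic multiplicity 3, geometric multiplicity 2

The characteristic polynomial is (x - 5)^3, so the factor x - 5 appears with exponent 3: the algebraic multiplicity is 3.

rank(A - 5I) = 1, so the eigenspace has dimension 3 - 1 = 2: the geometric multiplicity is 2.

Since 2 < 3, A is not diagonalizable.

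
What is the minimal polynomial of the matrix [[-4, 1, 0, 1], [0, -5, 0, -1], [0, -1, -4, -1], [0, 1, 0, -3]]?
m_A(x) = (x + 4)^2

The characteristic polynomial factors as (x + 4)^4. The minimal polynomial is ∏(x - λ)^{k_λ} where k_λ is the size of the largest Jordan block at λ.

For λ = -4: rank(A + 4I) = 1, and the largest Jordan block has size 2 (the smallest k with rank((A + 4I)^k) = rank((A + 4I)^(k+1))).

So m_A(x) = (x + 4)^2.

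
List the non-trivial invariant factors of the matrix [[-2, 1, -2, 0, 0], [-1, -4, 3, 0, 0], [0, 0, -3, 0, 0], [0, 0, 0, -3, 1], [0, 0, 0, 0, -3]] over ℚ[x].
(x + 3)^2, (x + 3)^3

The Jordan structure of A has elementary divisors (x + 3)^3, (x + 3)^2. Arranging the block sizes at each eigenvalue in decreasing order and taking row products gives the invariant factors.

Invariant factors (smallest first, each dividing the next): (x + 3)^2, (x + 3)^3.

Check: the last factor (x + 3)^3 is the minimal polynomial, and the product (x + 3)^5 is the characteristic polynomial.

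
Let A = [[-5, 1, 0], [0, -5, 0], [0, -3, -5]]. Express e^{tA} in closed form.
A has Jordan form J = [[-5, 1, 0], [0, -5, 0], [0, 0, -5]] with A = PJP^{-1}, so e^{tA} = P e^{tJ} P^{-1}.

For a Jordan block J_k(λ), e^{tJ_k(λ)} = e^{λt} · (I + tN + t^2 N^2/2! + ... + t^{k-1} N^{k-1}/(k-1)!) where N is the nilpotent superdiagonal part.

Assembling the blocks and conjugating back gives the entries of e^{tA} as shown above.

e^{tA} = [[e^{-5*t}, t*e^{-5*t}, 0], [0, e^{-5*t}, 0], [0, -3*t*e^{-5*t}, e^{-5*t}]]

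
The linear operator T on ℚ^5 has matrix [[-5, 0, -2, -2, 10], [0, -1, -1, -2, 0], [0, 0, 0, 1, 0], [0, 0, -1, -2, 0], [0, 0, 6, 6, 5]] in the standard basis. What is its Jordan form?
J = [[-5, 0, 0, 0, 0], [0, -1, 1, 0, 0], [0, 0, -1, 1, 0], [0, 0, 0, -1, 0], [0, 0, 0, 0, 5]]

The characteristic polynomial is det(xI - A) = (x - 5)(x + 1)^3(x + 5), so the eigenvalues are -5 (algebraic multiplicity 1), -1 (algebraic multiplicity 3), 5 (algebraic multiplicity 1).

For λ = -5: algebraic multiplicity 1 gives one 1×1 block.

For λ = -1: rank(A + I) = 4, rank((A + I)^2) = 3, rank((A + I)^3) = 2. The eigenspace has dimension 5 - 4 = 1, so there is 1 Jordan block; the rank sequence gives block sizes [3].

For λ = 5: algebraic multiplicity 1 gives one 1×1 block.

Assembling the blocks gives the Jordan form J above.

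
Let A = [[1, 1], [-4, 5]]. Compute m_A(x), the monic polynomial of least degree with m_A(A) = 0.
The characteristic polynomial factors as (x - 3)^2. The minimal polynomial is ∏(x - λ)^{k_λ} where k_λ is the size of the largest Jordan block at λ.

For λ = 3: rank(A - 3I) = 1, and the largest Jordan block has size 2 (the smallest k with rank((A - 3I)^k) = rank((A - 3I)^(k+1))).

So m_A(x) = (x - 3)^2.

m_A(x) = (x - 3)^2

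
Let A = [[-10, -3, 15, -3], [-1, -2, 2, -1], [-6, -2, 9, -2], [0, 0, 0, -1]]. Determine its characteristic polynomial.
χ_A(x) = (x + 1)^4

xI - A = [[x + 10, 3, -15, 3], [1, x + 2, -2, 1], [6, 2, x - 9, 2], [0, 0, 0, x + 1]].

Expanding det(xI - A) along the first row:
det(xI - A) = + (x + 10)·det([[x + 2, -2, 1], [2, x - 9, 2], [0, 0, x + 1]]) - (3)·det([[1, -2, 1], [6, x - 9, 2], [0, 0, x + 1]]) + (-15)·det([[1, x + 2, 1], [6, 2, 2], [0, 0, x + 1]]) - (3)·det([[1, x + 2, -2], [6, 2, x - 9], [0, 0, 0]]).

Evaluating gives χ_A(x) = x^4 + 4x^3 + 6x^2 + 4x + 1 = (x + 1)^4.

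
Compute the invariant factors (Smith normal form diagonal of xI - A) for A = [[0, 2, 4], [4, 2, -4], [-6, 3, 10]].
The Jordan structure of A has elementary divisors (x - 4)^2, (x - 4). Arranging the block sizes at each eigenvalue in decreasing order and taking row products gives the invariant factors.

Invariant factors (smallest first, each dividing the next): x - 4, (x - 4)^2.

Check: the last factor (x - 4)^2 is the minimal polynomial, and the product (x - 4)^3 is the characteristic polynomial.

x - 4, (x - 4)^2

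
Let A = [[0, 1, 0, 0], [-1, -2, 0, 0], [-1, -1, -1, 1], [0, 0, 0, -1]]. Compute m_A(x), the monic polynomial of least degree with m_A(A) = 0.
The characteristic polynomial factors as (x + 1)^4. The minimal polynomial is ∏(x - λ)^{k_λ} where k_λ is the size of the largest Jordan block at λ.

For λ = -1: rank(A + I) = 2, and the largest Jordan block has size 2 (the smallest k with rank((A + I)^k) = rank((A + I)^(k+1))).

So m_A(x) = (x + 1)^2.

m_A(x) = (x + 1)^2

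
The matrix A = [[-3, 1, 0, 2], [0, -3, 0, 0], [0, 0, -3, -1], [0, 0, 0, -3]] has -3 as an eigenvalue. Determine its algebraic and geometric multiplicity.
algebraic multiplicity 4, geometric multiplicity 2

The characteristic polynomial is (x + 3)^4, so the factor x + 3 appears with exponent 4: the algebraic multiplicity is 4.

rank(A + 3I) = 2, so the eigenspace has dimension 4 - 2 = 2: the geometric multiplicity is 2.

Since 2 < 4, A is not diagonalizable.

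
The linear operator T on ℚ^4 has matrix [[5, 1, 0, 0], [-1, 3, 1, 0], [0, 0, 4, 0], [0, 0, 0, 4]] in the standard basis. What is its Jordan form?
The characteristic polynomial is det(xI - A) = (x - 4)^4, so the eigenvalues are 4 (algebraic multiplicity 4).

For λ = 4: rank(A - 4I) = 2, rank((A - 4I)^2) = 1, rank((A - 4I)^3) = 0. The eigenspace has dimension 4 - 2 = 2, so there are 2 Jordan blocks; the rank sequence gives block sizes [3, 1].

Assembling the blocks gives the Jordan form J above.

J = [[4, 1, 0, 0], [0, 4, 1, 0], [0, 0, 4, 0], [0, 0, 0, 4]]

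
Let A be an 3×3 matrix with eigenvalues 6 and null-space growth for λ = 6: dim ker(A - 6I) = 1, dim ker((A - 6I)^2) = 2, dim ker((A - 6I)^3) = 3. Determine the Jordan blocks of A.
λ = 6: successive nullity increments [1, 1, 1] count blocks of size ≥ k; block sizes are [3].

Jordan blocks: (6, 3)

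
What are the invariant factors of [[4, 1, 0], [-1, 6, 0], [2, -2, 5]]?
x - 5, (x - 5)^2

The Jordan structure of A has elementary divisors (x - 5)^2, (x - 5). Arranging the block sizes at each eigenvalue in decreasing order and taking row products gives the invariant factors.

Invariant factors (smallest first, each dividing the next): x - 5, (x - 5)^2.

Check: the last factor (x - 5)^2 is the minimal polynomial, and the product (x - 5)^3 is the characteristic polynomial.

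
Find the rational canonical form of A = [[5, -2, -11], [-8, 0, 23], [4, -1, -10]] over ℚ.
The invariant factors of A (the non-unit diagonal entries of the Smith normal form of xI - A over ℚ[x]) are (x + 1)(x^2 + 4x - 3), each dividing the next. The characteristic polynomial is their product, (x + 1)(x^2 + 4x - 3).

The rational canonical form is the block-diagonal matrix of companion matrices C(f_i):
R = [[0, 0, 3], [1, 0, -1], [0, 1, -5]].

Note the characteristic polynomial does not split into linear factors over ℚ, so A has no Jordan form over ℚ; the rational canonical form exists over any field.

R = [[0, 0, 3], [1, 0, -1], [0, 1, -5]]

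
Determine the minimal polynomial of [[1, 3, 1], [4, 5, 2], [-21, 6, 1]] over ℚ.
The characteristic polynomial factors as (x - 4)^2(x + 1). The minimal polynomial is ∏(x - λ)^{k_λ} where k_λ is the size of the largest Jordan block at λ.

For λ = -1: rank(A + I) = 2, and the largest Jordan block has size 1 (the smallest k with rank((A + I)^k) = rank((A + I)^(k+1))).
For λ = 4: rank(A - 4I) = 2, and the largest Jordan block has size 2 (the smallest k with rank((A - 4I)^k) = rank((A - 4I)^(k+1))).

So m_A(x) = (x - 4)^2(x + 1).

m_A(x) = (x - 4)^2(x + 1)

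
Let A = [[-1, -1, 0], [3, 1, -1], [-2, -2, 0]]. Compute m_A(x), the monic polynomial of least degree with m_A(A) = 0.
The characteristic polynomial factors as x^3. The minimal polynomial is ∏(x - λ)^{k_λ} where k_λ is the size of the largest Jordan block at λ.

For λ = 0: rank(A) = 2, and the largest Jordan block has size 3 (the smallest k with rank(A^k) = rank(A^(k+1))).

So m_A(x) = x^3.

m_A(x) = x^3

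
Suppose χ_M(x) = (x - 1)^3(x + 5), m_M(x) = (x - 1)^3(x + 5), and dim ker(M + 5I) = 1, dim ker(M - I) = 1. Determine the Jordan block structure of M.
λ = -5: algebraic multiplicity 1 (exponent in χ_M), largest block size 1 (exponent in m_M), 1 block (geometric multiplicity). This forces block sizes [1].
λ = 1: algebraic multiplicity 3 (exponent in χ_M), largest block size 3 (exponent in m_M), 1 block (geometric multiplicity). This forces block sizes [3].

Jordan blocks: (-5, 1), (1, 3)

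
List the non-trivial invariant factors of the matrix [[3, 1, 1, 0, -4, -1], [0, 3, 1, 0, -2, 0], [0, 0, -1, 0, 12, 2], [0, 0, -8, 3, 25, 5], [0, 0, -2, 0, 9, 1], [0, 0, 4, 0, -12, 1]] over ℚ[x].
The Jordan structure of A has elementary divisors (x - 3)^3, (x - 3)^3. Arranging the block sizes at each eigenvalue in decreasing order and taking row products gives the invariant factors.

Invariant factors (smallest first, each dividing the next): (x - 3)^3, (x - 3)^3.

Check: the last factor (x - 3)^3 is the minimal polynomial, and the product (x - 3)^6 is the characteristic polynomial.

(x - 3)^3, (x - 3)^3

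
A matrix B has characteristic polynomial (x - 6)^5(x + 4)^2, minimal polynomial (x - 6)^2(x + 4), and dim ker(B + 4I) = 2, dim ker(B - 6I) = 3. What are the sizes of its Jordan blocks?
λ = -4: algebraic multiplicity 2 (exponent in χ_B), largest block size 1 (exponent in m_B), 2 blocks (geometric multiplicity). These force block sizes [1, 1].
λ = 6: algebraic multiplicity 5 (exponent in χ_B), largest block size 2 (exponent in m_B), 3 blocks (geometric multiplicity). These force block sizes [2, 2, 1].

Jordan blocks: (-4, 1), (-4, 1), (6, 2), (6, 2), (6, 1)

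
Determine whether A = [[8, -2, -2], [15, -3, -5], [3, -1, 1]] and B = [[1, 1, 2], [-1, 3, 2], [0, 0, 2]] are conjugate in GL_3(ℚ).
Two matrices over a field are similar if and only if they have the same invariant factors.

Both A and B have characteristic polynomial (x - 2)^3 and minimal polynomial (x - 2)^2. Computing further, both have invariant factors x - 2, (x - 2)^2. Hence A and B are similar.

Yes.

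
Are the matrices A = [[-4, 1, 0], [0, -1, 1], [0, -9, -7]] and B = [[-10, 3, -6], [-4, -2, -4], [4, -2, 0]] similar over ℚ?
Both have characteristic polynomial (x + 4)^3, but the minimal polynomial of A is (x + 4)^3 while the minimal polynomial of B is (x + 4)^2. The minimal polynomial is a similarity invariant, so A and B are not similar.

No.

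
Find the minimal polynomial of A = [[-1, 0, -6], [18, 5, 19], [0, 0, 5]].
m_A(x) = (x - 5)^2(x + 1)

The characteristic polynomial factors as (x - 5)^2(x + 1). The minimal polynomial is ∏(x - λ)^{k_λ} where k_λ is the size of the largest Jordan block at λ.

For λ = -1: rank(A + I) = 2, and the largest Jordan block has size 1 (the smallest k with rank((A + I)^k) = rank((A + I)^(k+1))).
For λ = 5: rank(A - 5I) = 2, and the largest Jordan block has size 2 (the smallest k with rank((A - 5I)^k) = rank((A - 5I)^(k+1))).

So m_A(x) = (x - 5)^2(x + 1).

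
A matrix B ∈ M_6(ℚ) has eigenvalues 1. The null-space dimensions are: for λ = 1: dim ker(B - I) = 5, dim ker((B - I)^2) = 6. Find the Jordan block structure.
λ = 1: successive nullity increments [5, 1] count blocks of size ≥ k; block sizes are [2, 1, 1, 1, 1].

Jordan blocks: (1, 2), (1, 1), (1, 1), (1, 1), (1, 1)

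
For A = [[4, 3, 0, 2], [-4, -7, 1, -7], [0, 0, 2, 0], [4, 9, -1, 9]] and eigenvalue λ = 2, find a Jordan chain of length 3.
We seek v_1 ∈ ker((A - 2I)^3) \ ker((A - 2I)^2), then set v_{i+1} = (A - 2I) v_i.

One such chain is v_1 = [[1, -2, 1, 2]]^T, v_2 = [[0, 1, 0, -1]]^T, v_3 = [[1, -2, 0, 2]]^T. Check: (A - 2I) v_3 = [[0, 0, 0, 0]]^T = 0.

v_1 = [[1, -2, 1, 2]]^T, v_2 = [[0, 1, 0, -1]]^T, v_3 = [[1, -2, 0, 2]]^T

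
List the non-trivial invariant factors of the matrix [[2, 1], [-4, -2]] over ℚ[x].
x^2

The Jordan structure of A has elementary divisors x^2. Arranging the block sizes at each eigenvalue in decreasing order and taking row products gives the invariant factors.

Invariant factors (smallest first, each dividing the next): x^2.

Check: the last factor x^2 is the minimal polynomial, and the product x^2 is the characteristic polynomial.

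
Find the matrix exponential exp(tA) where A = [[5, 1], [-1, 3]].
A has Jordan form J = [[4, 1], [0, 4]] with A = PJP^{-1}, so e^{tA} = P e^{tJ} P^{-1}.

For a Jordan block J_k(λ), e^{tJ_k(λ)} = e^{λt} · (I + tN + t^2 N^2/2! + ... + t^{k-1} N^{k-1}/(k-1)!) where N is the nilpotent superdiagonal part.

Assembling the blocks and conjugating back gives the entries of e^{tA} as shown above.

e^{tA} = [[(t + 1)*e^{4*t}, t*e^{4*t}], [-t*e^{4*t}, (1 - t)*e^{4*t}]]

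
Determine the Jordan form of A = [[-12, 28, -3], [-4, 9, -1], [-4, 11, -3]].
J = [[-2, 1, 0], [0, -2, 1], [0, 0, -2]]

The characteristic polynomial is det(xI - A) = (x + 2)^3, so the eigenvalues are -2 (algebraic multiplicity 3).

For λ = -2: rank(A + 2I) = 2, rank((A + 2I)^2) = 1, rank((A + 2I)^3) = 0. The eigenspace has dimension 3 - 2 = 1, so there is 1 Jordan block; the rank sequence gives block sizes [3].

Assembling the blocks gives the Jordan form J above.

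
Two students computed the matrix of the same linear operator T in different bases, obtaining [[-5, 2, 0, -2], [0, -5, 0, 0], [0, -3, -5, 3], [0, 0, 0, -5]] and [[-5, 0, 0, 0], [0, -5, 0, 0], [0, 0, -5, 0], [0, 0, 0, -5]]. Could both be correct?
No.

Both have characteristic polynomial (x + 5)^4, but the minimal polynomial of A is (x + 5)^2 while the minimal polynomial of B is x + 5. The minimal polynomial is a similarity invariant, so A and B are not similar.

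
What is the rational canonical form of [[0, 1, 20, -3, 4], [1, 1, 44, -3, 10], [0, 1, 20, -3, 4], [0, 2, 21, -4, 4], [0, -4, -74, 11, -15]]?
R = [[0, 0, 0, 0, 0], [1, 0, 0, 0, -8], [0, 1, 0, 0, -2], [0, 0, 1, 0, 3], [0, 0, 0, 1, 2]]

The invariant factors of A (the non-unit diagonal entries of the Smith normal form of xI - A over ℚ[x]) are x(x - 2)(x^3 - 3x - 4), each dividing the next. The characteristic polynomial is their product, x(x - 2)(x^3 - 3x - 4).

The rational canonical form is the block-diagonal matrix of companion matrices C(f_i):
R = [[0, 0, 0, 0, 0], [1, 0, 0, 0, -8], [0, 1, 0, 0, -2], [0, 0, 1, 0, 3], [0, 0, 0, 1, 2]].

Note the characteristic polynomial does not split into linear factors over ℚ, so A has no Jordan form over ℚ; the rational canonical form exists over any field.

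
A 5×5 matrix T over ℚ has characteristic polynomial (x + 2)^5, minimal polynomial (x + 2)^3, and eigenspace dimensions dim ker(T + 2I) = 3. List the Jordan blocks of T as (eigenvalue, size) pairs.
λ = -2: algebraic multiplicity 5 (exponent in χ_T), largest block size 3 (exponent in m_T), 3 blocks (geometric multiplicity). These force block sizes [3, 1, 1].

Jordan blocks: (-2, 3), (-2, 1), (-2, 1)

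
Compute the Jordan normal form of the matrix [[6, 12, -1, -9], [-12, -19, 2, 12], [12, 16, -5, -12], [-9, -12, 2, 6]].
J = [[-3, 1, 0, 0], [0, -3, 1, 0], [0, 0, -3, 0], [0, 0, 0, -3]]

The characteristic polynomial is det(xI - A) = (x + 3)^4, so the eigenvalues are -3 (algebraic multiplicity 4).

For λ = -3: rank(A + 3I) = 2, rank((A + 3I)^2) = 1, rank((A + 3I)^3) = 0. The eigenspace has dimension 4 - 2 = 2, so there are 2 Jordan blocks; the rank sequence gives block sizes [3, 1].

Assembling the blocks gives the Jordan form J above.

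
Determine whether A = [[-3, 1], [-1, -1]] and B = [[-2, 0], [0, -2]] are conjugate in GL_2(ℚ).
Both have characteristic polynomial (x + 2)^2, but the minimal polynomial of A is (x + 2)^2 while the minimal polynomial of B is x + 2. The minimal polynomial is a similarity invariant, so A and B are not similar.

No.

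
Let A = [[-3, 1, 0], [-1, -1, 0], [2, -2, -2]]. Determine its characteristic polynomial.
χ_A(x) = (x + 2)^3

xI - A = [[x + 3, -1, 0], [1, x + 1, 0], [-2, 2, x + 2]].

Expanding det(xI - A) along the first row:
det(xI - A) = + (x + 3)·det([[x + 1, 0], [2, x + 2]]) - (-1)·det([[1, 0], [-2, x + 2]]) + (0)·det([[1, x + 1], [-2, 2]]).

Evaluating gives χ_A(x) = x^3 + 6x^2 + 12x + 8 = (x + 2)^3.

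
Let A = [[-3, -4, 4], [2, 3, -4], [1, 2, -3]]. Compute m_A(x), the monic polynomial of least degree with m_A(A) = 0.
The characteristic polynomial factors as (x + 1)^3. The minimal polynomial is ∏(x - λ)^{k_λ} where k_λ is the size of the largest Jordan block at λ.

For λ = -1: rank(A + I) = 1, and the largest Jordan block has size 2 (the smallest k with rank((A + I)^k) = rank((A + I)^(k+1))).

So m_A(x) = (x + 1)^2.

m_A(x) = (x + 1)^2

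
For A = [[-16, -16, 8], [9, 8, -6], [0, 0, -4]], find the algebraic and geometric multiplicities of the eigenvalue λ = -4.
The characteristic polynomial is (x + 4)^3, so the factor x + 4 appears with exponent 3: the algebraic multiplicity is 3.

rank(A + 4I) = 1, so the eigenspace has dimension 3 - 1 = 2: the geometric multiplicity is 2.

Since 2 < 3, A is not diagonalizable.

algebraic multiplicity 3, geometric multiplicity 2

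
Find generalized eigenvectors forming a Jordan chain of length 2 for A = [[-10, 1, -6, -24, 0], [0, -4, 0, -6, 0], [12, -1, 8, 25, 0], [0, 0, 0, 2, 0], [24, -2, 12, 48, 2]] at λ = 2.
We seek v_1 ∈ ker((A - 2I)^2) \ ker(A - 2I), then set v_{i+1} = (A - 2I) v_i.

One such chain is v_1 = [[-2, -1, 0, 1, 0]]^T, v_2 = [[-1, 0, 2, 0, 2]]^T. Check: (A - 2I) v_2 = [[0, 0, 0, 0, 0]]^T = 0.

v_1 = [[-2, -1, 0, 1, 0]]^T, v_2 = [[-1, 0, 2, 0, 2]]^T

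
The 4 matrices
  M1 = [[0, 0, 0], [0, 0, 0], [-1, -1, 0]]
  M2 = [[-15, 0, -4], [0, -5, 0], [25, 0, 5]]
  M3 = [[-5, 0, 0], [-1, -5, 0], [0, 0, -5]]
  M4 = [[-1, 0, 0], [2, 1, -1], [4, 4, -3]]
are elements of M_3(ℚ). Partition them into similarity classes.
Characteristic polynomials: χ_{M1} = x^3, χ_{M2} = (x + 5)^3, χ_{M3} = (x + 5)^3, χ_{M4} = (x + 1)^3.

{M1}: invariant factors x, x^2.

{M2, M3}: invariant factors x + 5, (x + 5)^2.

{M4}: invariant factors x + 1, (x + 1)^2.

Matrices are similar if and only if their invariant-factor lists agree; the partition into similarity classes is {M1}, {M2, M3}, {M4}.

3 classes: {M1}, {M2, M3}, {M4}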